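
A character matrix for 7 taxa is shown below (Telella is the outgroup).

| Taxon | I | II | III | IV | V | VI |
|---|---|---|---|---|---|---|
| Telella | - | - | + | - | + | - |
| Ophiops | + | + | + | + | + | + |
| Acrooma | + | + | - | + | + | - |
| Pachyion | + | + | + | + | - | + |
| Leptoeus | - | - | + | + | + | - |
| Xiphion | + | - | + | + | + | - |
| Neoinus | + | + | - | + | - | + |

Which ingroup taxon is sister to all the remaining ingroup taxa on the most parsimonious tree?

Leptoeus

Character polarity is set by the outgroup: the derived state is whichever differs from the outgroup's state, so for III, V the derived state is '-', and for the remaining characters it is '+'.
Only Acrooma, Neoinus, Ophiops, Pachyion, and Xiphion show the derived state '+' for I, supporting them as a clade.
II (derived state '+') is shared by Acrooma, Neoinus, Ophiops, and Pachyion — a synapomorphy uniting that clade.
III groups Acrooma and Neoinus, which is incompatible with the clades supported by the remaining characters; treating it as convergent (homoplasy) costs fewer steps than any alternative tree.
All ingroup taxa share the derived state '+' for IV; it defines the ingroup but does not resolve relationships within it.
Only Neoinus and Pachyion show the derived state '-' for V, supporting them as a clade.
VI: derived state '+' in Neoinus, Ophiops, and Pachyion only — synapomorphy for {Neoinus, Ophiops, Pachyion}.
Most parsimonious ingroup topology: ((((Ophiops,(Pachyion,Neoinus)),Acrooma),Xiphion),Leptoeus).
Leptoeus is sister to the clade containing all other ingroup taxa, so it is the earliest-diverging (most basal) ingroup lineage.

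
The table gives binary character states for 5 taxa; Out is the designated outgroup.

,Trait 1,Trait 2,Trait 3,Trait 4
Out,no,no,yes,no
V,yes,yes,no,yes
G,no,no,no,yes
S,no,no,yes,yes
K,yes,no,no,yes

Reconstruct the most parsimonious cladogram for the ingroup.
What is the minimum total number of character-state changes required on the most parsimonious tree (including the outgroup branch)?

4

Character polarity is set by the outgroup: the derived state is whichever differs from the outgroup's state, so for Trait 3 the derived state is 'no', and for the remaining characters it is 'yes'.
Trait 1: derived state 'yes' in K and V only — synapomorphy for {K, V}.
Trait 2 (derived state 'yes') is unique to V (autapomorphy; uninformative for grouping).
Trait 3: derived state 'no' in G, K, and V only — synapomorphy for {G, K, V}.
Trait 4 (derived state 'yes') is shared by all ingroup taxa — unites the whole ingroup.
Most parsimonious ingroup topology: (((V,K),G),S).
Changes per character on this tree: Trait 1: 1; Trait 2: 1; Trait 3: 1; Trait 4: 1.
Total = 4.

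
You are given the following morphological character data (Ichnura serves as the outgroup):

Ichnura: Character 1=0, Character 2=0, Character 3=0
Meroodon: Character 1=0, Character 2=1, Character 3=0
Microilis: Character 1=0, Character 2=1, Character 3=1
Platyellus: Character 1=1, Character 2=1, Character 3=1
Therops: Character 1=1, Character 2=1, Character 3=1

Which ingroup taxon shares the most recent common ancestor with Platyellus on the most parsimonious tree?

Therops

The outgroup has state '0' for every character, so '1' is the derived state throughout.
Only Platyellus and Therops show the derived state '1' for Character 1, supporting them as a clade.
All ingroup taxa share the derived state '1' for Character 2; it defines the ingroup but does not resolve relationships within it.
Only Microilis, Platyellus, and Therops show the derived state '1' for Character 3, supporting them as a clade.
Most parsimonious ingroup topology: (Meroodon,(Microilis,(Platyellus,Therops))).
Platyellus and Therops form a cherry on this tree, so they are sister taxa.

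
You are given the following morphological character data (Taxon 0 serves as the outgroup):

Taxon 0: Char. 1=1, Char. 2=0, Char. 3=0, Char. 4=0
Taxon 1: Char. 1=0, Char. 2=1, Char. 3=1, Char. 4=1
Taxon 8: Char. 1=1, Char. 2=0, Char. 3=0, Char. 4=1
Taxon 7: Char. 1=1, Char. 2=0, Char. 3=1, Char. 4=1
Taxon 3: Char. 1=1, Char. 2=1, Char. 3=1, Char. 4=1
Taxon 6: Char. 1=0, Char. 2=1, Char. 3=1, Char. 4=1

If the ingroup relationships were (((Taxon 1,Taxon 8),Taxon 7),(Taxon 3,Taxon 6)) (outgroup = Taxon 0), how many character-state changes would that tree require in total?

7

Map each character onto (((Taxon 1,Taxon 8),Taxon 7),(Taxon 3,Taxon 6)) (rooted by Taxon 0) and count the minimum state changes it requires (Fitch parsimony):
Char. 1: 2; Char. 2: 2; Char. 3: 2; Char. 4: 1.
Total tree length = 7.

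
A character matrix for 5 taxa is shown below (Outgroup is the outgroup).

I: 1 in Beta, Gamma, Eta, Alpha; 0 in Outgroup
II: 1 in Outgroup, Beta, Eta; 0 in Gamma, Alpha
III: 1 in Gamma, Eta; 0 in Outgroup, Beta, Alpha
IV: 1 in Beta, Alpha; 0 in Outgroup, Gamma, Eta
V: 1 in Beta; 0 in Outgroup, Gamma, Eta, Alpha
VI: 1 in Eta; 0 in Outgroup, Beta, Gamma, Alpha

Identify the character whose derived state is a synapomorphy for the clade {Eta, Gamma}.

III

Character polarity is set by the outgroup: the derived state is whichever differs from the outgroup's state, so for II the derived state is '0', and for the remaining characters it is '1'.
I (derived state '1') is shared by all ingroup taxa — unites the whole ingroup.
II (state '0') occurs in Alpha and Gamma but conflicts with the nesting implied by the other characters — most parsimoniously interpreted as homoplasy.
Only Eta and Gamma show the derived state '1' for III, supporting them as a clade.
IV: derived state '1' in Alpha and Beta only — synapomorphy for {Alpha, Beta}.
V (derived state '1') is unique to Beta (autapomorphy; uninformative for grouping).
VI (derived state '1') is unique to Eta (autapomorphy; uninformative for grouping).
Most parsimonious ingroup topology: ((Beta,Alpha),(Gamma,Eta)).
The clade {Eta, Gamma} is supported by III: its derived state '1' occurs in exactly those taxa and in no other taxon (including the outgroup).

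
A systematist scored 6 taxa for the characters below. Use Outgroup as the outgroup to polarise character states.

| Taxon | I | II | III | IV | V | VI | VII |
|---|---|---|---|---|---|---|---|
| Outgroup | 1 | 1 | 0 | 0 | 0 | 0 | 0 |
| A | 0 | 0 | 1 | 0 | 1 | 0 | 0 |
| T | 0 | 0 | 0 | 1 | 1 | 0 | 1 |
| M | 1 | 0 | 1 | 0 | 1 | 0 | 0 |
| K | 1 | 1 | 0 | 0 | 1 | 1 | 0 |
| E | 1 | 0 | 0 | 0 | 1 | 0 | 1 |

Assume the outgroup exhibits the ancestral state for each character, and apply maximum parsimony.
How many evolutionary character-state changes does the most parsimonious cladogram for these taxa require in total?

Character polarity is set by the outgroup: the derived state is whichever differs from the outgroup's state, so for I, II the derived state is '0', and for the remaining characters it is '1'.
I groups A and T, which is incompatible with the clades supported by the remaining characters; treating it as convergent (homoplasy) costs fewer steps than any alternative tree.
Only A, E, M, and T show the derived state '0' for II, supporting them as a clade.
III (derived state '1') is shared by A and M — a synapomorphy uniting that clade.
IV (derived state '1') is unique to T (autapomorphy; uninformative for grouping).
V (derived state '1') is shared by all ingroup taxa — unites the whole ingroup.
VI: derived state '1' in K only — an autapomorphy, so it tells us nothing about relationships among taxa.
VII: derived state '1' in E and T only — synapomorphy for {E, T}.
Most parsimonious ingroup topology: (((A,M),(T,E)),K).
Changes per character on this tree: I: 2; II: 1; III: 1; IV: 1; V: 1; VI: 1; VII: 1.
Total = 8.

8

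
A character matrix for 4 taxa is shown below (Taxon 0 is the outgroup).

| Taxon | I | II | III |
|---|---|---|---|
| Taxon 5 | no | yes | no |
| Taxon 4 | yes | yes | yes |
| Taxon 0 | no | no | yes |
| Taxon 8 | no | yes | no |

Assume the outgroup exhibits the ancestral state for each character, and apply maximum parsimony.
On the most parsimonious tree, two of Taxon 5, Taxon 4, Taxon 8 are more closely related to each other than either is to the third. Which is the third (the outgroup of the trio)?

Taxon 4

Character polarity is set by the outgroup: the derived state is whichever differs from the outgroup's state, so for III the derived state is 'no', and for the remaining characters it is 'yes'.
I: derived state 'yes' in Taxon 4 only — an autapomorphy, so it tells us nothing about relationships among taxa.
All ingroup taxa share the derived state 'yes' for II; it defines the ingroup but does not resolve relationships within it.
Only Taxon 5 and Taxon 8 show the derived state 'no' for III, supporting them as a clade.
Most parsimonious ingroup topology: ((Taxon 8,Taxon 5),Taxon 4).
Taxon 5 and Taxon 8 share a more recent common ancestor with each other than either does with Taxon 4, so Taxon 4 is the least closely related of the three.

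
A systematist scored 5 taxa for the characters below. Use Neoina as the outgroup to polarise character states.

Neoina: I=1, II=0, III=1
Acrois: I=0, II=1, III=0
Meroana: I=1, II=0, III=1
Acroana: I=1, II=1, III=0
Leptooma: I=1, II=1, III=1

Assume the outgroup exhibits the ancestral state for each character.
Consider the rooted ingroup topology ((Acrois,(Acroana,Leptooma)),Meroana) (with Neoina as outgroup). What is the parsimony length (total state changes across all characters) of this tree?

4

Map each character onto ((Acrois,(Acroana,Leptooma)),Meroana) (rooted by Neoina) and count the minimum state changes it requires (Fitch parsimony):
I: 1; II: 1; III: 2.
Total tree length = 4.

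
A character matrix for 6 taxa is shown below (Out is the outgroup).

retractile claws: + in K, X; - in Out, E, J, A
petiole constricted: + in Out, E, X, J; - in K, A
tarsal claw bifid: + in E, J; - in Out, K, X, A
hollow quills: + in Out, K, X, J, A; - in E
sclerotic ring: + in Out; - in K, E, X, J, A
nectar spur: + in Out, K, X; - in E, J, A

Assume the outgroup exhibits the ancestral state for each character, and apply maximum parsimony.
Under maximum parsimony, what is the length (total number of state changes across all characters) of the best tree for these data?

Character polarity is set by the outgroup: the derived state is whichever differs from the outgroup's state, so for petiole constricted, hollow quills, sclerotic ring, nectar spur the derived state is '-', and for the remaining characters it is '+'.
retractile claws (derived state '+') is shared by K and X — a synapomorphy uniting that clade.
petiole constricted groups A and K, which is incompatible with the clades supported by the remaining characters; treating it as convergent (homoplasy) costs fewer steps than any alternative tree.
Only E and J show the derived state '+' for tarsal claw bifid, supporting them as a clade.
hollow quills: derived state '-' in E only — an autapomorphy, so it tells us nothing about relationships among taxa.
sclerotic ring (derived state '-') is shared by all ingroup taxa — unites the whole ingroup.
Only A, E, and J show the derived state '-' for nectar spur, supporting them as a clade.
Most parsimonious ingroup topology: ((K,X),((E,J),A)).
Changes per character on this tree: retractile claws: 1; petiole constricted: 2; tarsal claw bifid: 1; hollow quills: 1; sclerotic ring: 1; nectar spur: 1.
Total = 7.

7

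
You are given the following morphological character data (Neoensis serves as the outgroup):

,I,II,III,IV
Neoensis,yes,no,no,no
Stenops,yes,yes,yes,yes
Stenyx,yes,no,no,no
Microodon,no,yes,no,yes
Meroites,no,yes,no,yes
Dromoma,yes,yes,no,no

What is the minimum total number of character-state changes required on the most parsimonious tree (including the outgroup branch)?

Character polarity is set by the outgroup: the derived state is whichever differs from the outgroup's state, so for I the derived state is 'no', and for the remaining characters it is 'yes'.
Only Meroites and Microodon show the derived state 'no' for I, supporting them as a clade.
Only Dromoma, Meroites, Microodon, and Stenops show the derived state 'yes' for II, supporting them as a clade.
III (derived state 'yes') is unique to Stenops (autapomorphy; uninformative for grouping).
Only Meroites, Microodon, and Stenops show the derived state 'yes' for IV, supporting them as a clade.
Most parsimonious ingroup topology: (((Stenops,(Microodon,Meroites)),Dromoma),Stenyx).
Changes per character on this tree: I: 1; II: 1; III: 1; IV: 1.
Total = 4.

4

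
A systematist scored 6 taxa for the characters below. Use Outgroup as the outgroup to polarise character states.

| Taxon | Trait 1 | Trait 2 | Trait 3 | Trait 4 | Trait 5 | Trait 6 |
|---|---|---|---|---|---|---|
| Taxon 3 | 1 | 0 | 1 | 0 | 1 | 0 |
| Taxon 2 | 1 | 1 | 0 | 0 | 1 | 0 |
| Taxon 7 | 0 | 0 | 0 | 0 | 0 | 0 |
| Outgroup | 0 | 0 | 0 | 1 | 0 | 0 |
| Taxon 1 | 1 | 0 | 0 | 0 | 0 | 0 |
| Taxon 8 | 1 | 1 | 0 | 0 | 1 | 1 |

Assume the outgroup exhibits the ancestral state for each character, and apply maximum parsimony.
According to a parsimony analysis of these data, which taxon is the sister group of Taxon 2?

Taxon 8

Character polarity is set by the outgroup: the derived state is whichever differs from the outgroup's state, so for Trait 4 the derived state is '0', and for the remaining characters it is '1'.
Only Taxon 1, Taxon 2, Taxon 3, and Taxon 8 show the derived state '1' for Trait 1, supporting them as a clade.
Trait 2: derived state '1' in Taxon 2 and Taxon 8 only — synapomorphy for {Taxon 2, Taxon 8}.
Trait 3: derived state '1' in Taxon 3 only — an autapomorphy, so it tells us nothing about relationships among taxa.
All ingroup taxa share the derived state '0' for Trait 4; it defines the ingroup but does not resolve relationships within it.
Trait 5: derived state '1' in Taxon 2, Taxon 3, and Taxon 8 only — synapomorphy for {Taxon 2, Taxon 3, Taxon 8}.
Trait 6 (derived state '1') is unique to Taxon 8 (autapomorphy; uninformative for grouping).
Most parsimonious ingroup topology: ((((Taxon 8,Taxon 2),Taxon 3),Taxon 1),Taxon 7).
Taxon 2 and Taxon 8 form a cherry on this tree, so they are sister taxa.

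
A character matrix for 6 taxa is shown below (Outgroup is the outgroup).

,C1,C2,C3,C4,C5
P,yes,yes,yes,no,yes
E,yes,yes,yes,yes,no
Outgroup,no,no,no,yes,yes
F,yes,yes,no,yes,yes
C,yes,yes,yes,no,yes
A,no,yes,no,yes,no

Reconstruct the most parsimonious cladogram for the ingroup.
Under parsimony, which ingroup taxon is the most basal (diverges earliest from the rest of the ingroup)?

Character polarity is set by the outgroup: the derived state is whichever differs from the outgroup's state, so for C4, C5 the derived state is 'no', and for the remaining characters it is 'yes'.
Only C, E, F, and P show the derived state 'yes' for C1, supporting them as a clade.
C2 (derived state 'yes') is shared by all ingroup taxa — unites the whole ingroup.
Only C, E, and P show the derived state 'yes' for C3, supporting them as a clade.
C4 (derived state 'no') is shared by C and P — a synapomorphy uniting that clade.
C5 groups A and E, which is incompatible with the clades supported by the remaining characters; treating it as convergent (homoplasy) costs fewer steps than any alternative tree.
Most parsimonious ingroup topology: ((((P,C),E),F),A).
A is sister to the clade containing all other ingroup taxa, so it is the earliest-diverging (most basal) ingroup lineage.

A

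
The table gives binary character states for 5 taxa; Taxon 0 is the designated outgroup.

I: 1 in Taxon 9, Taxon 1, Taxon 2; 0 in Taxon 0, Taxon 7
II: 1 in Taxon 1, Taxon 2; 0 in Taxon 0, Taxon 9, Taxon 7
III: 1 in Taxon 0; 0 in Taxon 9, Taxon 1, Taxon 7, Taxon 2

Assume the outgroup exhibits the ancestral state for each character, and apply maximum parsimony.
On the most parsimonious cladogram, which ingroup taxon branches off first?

Character polarity is set by the outgroup: the derived state is whichever differs from the outgroup's state, so for III the derived state is '0', and for the remaining characters it is '1'.
Only Taxon 1, Taxon 2, and Taxon 9 show the derived state '1' for I, supporting them as a clade.
Only Taxon 1 and Taxon 2 show the derived state '1' for II, supporting them as a clade.
III (derived state '0') is shared by all ingroup taxa — unites the whole ingroup.
Most parsimonious ingroup topology: ((Taxon 9,(Taxon 1,Taxon 2)),Taxon 7).
Taxon 7 is sister to the clade containing all other ingroup taxa, so it is the earliest-diverging (most basal) ingroup lineage.

Taxon 7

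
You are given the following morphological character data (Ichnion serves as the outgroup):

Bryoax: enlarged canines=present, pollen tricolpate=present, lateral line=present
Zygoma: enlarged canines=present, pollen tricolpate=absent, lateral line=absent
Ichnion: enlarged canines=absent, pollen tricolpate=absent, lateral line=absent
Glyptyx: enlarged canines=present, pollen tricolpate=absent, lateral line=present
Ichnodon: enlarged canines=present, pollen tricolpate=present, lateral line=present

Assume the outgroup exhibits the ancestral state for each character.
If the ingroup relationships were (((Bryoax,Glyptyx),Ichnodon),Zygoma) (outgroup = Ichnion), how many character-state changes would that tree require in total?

Map each character onto (((Bryoax,Glyptyx),Ichnodon),Zygoma) (rooted by Ichnion) and count the minimum state changes it requires (Fitch parsimony):
enlarged canines: 1; pollen tricolpate: 2; lateral line: 1.
Total tree length = 4.

4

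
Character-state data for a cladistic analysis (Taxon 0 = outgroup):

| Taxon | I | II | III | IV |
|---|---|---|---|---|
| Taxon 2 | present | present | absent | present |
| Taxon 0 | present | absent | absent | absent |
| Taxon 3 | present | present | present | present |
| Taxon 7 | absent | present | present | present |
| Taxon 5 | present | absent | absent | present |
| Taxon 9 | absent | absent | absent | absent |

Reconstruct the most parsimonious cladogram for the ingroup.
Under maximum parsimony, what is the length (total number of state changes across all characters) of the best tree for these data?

5

Character polarity is set by the outgroup: the derived state is whichever differs from the outgroup's state, so for I the derived state is 'absent', and for the remaining characters it is 'present'.
I (state 'absent') occurs in Taxon 7 and Taxon 9 but conflicts with the nesting implied by the other characters — most parsimoniously interpreted as homoplasy.
II (derived state 'present') is shared by Taxon 2, Taxon 3, and Taxon 7 — a synapomorphy uniting that clade.
III (derived state 'present') is shared by Taxon 3 and Taxon 7 — a synapomorphy uniting that clade.
IV (derived state 'present') is shared by Taxon 2, Taxon 3, Taxon 5, and Taxon 7 — a synapomorphy uniting that clade.
Most parsimonious ingroup topology: (Taxon 9,(Taxon 5,((Taxon 7,Taxon 3),Taxon 2))).
Changes per character on this tree: I: 2; II: 1; III: 1; IV: 1.
Total = 5.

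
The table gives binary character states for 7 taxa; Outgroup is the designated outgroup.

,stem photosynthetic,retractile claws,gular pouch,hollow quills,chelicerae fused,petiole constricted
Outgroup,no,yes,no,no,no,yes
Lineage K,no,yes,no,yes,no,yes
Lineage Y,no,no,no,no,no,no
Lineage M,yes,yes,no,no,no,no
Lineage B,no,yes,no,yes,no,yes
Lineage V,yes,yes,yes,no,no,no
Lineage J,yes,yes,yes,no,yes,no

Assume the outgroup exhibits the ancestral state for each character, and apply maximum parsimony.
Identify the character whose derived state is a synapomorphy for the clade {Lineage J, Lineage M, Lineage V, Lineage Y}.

petiole constricted

Character polarity is set by the outgroup: the derived state is whichever differs from the outgroup's state, so for retractile claws, petiole constricted the derived state is 'no', and for the remaining characters it is 'yes'.
stem photosynthetic (derived state 'yes') is shared by Lineage J, Lineage M, and Lineage V — a synapomorphy uniting that clade.
retractile claws (derived state 'no') is unique to Lineage Y (autapomorphy; uninformative for grouping).
gular pouch (derived state 'yes') is shared by Lineage J and Lineage V — a synapomorphy uniting that clade.
Only Lineage B and Lineage K show the derived state 'yes' for hollow quills, supporting them as a clade.
chelicerae fused (derived state 'yes') is unique to Lineage J (autapomorphy; uninformative for grouping).
petiole constricted: derived state 'no' in Lineage J, Lineage M, Lineage V, and Lineage Y only — synapomorphy for {Lineage J, Lineage M, Lineage V, Lineage Y}.
Most parsimonious ingroup topology: ((Lineage K,Lineage B),(Lineage Y,(Lineage M,(Lineage V,Lineage J)))).
The clade {Lineage J, Lineage M, Lineage V, Lineage Y} is supported by petiole constricted: its derived state 'no' occurs in exactly those taxa and in no other taxon (including the outgroup).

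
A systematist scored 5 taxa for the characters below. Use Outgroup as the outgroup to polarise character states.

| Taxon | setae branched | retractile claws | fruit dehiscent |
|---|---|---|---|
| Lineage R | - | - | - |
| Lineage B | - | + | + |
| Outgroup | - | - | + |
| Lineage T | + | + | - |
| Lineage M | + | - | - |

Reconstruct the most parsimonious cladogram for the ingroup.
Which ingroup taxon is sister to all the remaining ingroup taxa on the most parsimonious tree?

Character polarity is set by the outgroup: the derived state is whichever differs from the outgroup's state, so for fruit dehiscent the derived state is '-', and for the remaining characters it is '+'.
setae branched (derived state '+') is shared by Lineage M and Lineage T — a synapomorphy uniting that clade.
retractile claws (state '+') occurs in Lineage B and Lineage T but conflicts with the nesting implied by the other characters — most parsimoniously interpreted as homoplasy.
Only Lineage M, Lineage R, and Lineage T show the derived state '-' for fruit dehiscent, supporting them as a clade.
Most parsimonious ingroup topology: (((Lineage M,Lineage T),Lineage R),Lineage B).
Lineage B is sister to the clade containing all other ingroup taxa, so it is the earliest-diverging (most basal) ingroup lineage.

Lineage B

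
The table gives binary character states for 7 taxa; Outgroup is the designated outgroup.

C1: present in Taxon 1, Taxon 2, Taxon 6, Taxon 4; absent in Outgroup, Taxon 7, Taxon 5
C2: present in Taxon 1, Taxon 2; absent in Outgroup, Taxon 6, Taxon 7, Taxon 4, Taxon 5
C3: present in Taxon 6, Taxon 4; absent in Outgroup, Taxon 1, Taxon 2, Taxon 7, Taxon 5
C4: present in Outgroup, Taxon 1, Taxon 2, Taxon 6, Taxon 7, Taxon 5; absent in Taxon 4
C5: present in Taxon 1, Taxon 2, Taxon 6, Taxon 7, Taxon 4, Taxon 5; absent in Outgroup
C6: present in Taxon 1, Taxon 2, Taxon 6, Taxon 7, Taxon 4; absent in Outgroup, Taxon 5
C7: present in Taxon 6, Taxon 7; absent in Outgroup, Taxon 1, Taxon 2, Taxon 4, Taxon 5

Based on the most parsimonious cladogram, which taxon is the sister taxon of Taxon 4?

Taxon 6

Character polarity is set by the outgroup: the derived state is whichever differs from the outgroup's state, so for C4 the derived state is 'absent', and for the remaining characters it is 'present'.
C1 (derived state 'present') is shared by Taxon 1, Taxon 2, Taxon 4, and Taxon 6 — a synapomorphy uniting that clade.
C2 (derived state 'present') is shared by Taxon 1 and Taxon 2 — a synapomorphy uniting that clade.
Only Taxon 4 and Taxon 6 show the derived state 'present' for C3, supporting them as a clade.
C4 (derived state 'absent') is unique to Taxon 4 (autapomorphy; uninformative for grouping).
C5 (derived state 'present') is shared by all ingroup taxa — unites the whole ingroup.
C6 (derived state 'present') is shared by Taxon 1, Taxon 2, Taxon 4, Taxon 6, and Taxon 7 — a synapomorphy uniting that clade.
C7 (state 'present') occurs in Taxon 6 and Taxon 7 but conflicts with the nesting implied by the other characters — most parsimoniously interpreted as homoplasy.
Most parsimonious ingroup topology: ((((Taxon 1,Taxon 2),(Taxon 6,Taxon 4)),Taxon 7),Taxon 5).
Taxon 4 and Taxon 6 form a cherry on this tree, so they are sister taxa.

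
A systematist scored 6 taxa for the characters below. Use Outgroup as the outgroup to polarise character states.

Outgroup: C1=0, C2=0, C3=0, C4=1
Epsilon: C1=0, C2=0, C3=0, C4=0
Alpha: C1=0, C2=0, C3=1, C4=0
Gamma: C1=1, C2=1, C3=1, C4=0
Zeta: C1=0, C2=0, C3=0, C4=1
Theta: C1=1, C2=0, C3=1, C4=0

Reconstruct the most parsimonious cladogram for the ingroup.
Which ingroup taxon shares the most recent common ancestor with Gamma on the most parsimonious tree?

Theta

Character polarity is set by the outgroup: the derived state is whichever differs from the outgroup's state, so for C4 the derived state is '0', and for the remaining characters it is '1'.
C1 (derived state '1') is shared by Gamma and Theta — a synapomorphy uniting that clade.
C2 (derived state '1') is unique to Gamma (autapomorphy; uninformative for grouping).
C3 (derived state '1') is shared by Alpha, Gamma, and Theta — a synapomorphy uniting that clade.
Only Alpha, Epsilon, Gamma, and Theta show the derived state '0' for C4, supporting them as a clade.
Most parsimonious ingroup topology: ((Epsilon,(Alpha,(Gamma,Theta))),Zeta).
Gamma and Theta form a cherry on this tree, so they are sister taxa.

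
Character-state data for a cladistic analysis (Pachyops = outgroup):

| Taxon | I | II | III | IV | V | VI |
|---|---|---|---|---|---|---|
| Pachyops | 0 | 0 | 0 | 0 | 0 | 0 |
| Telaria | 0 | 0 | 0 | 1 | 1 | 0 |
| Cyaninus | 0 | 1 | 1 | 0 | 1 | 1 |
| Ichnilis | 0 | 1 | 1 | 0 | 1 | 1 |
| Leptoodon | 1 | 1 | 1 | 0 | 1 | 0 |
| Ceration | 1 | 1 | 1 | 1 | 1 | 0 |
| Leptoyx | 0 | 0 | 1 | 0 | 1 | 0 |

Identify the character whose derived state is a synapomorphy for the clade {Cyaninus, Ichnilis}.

The outgroup has state '0' for every character, so '1' is the derived state throughout.
Only Ceration and Leptoodon show the derived state '1' for I, supporting them as a clade.
II (derived state '1') is shared by Ceration, Cyaninus, Ichnilis, and Leptoodon — a synapomorphy uniting that clade.
III (derived state '1') is shared by Ceration, Cyaninus, Ichnilis, Leptoodon, and Leptoyx — a synapomorphy uniting that clade.
IV groups Ceration and Telaria, which is incompatible with the clades supported by the remaining characters; treating it as convergent (homoplasy) costs fewer steps than any alternative tree.
All ingroup taxa share the derived state '1' for V; it defines the ingroup but does not resolve relationships within it.
VI: derived state '1' in Cyaninus and Ichnilis only — synapomorphy for {Cyaninus, Ichnilis}.
Most parsimonious ingroup topology: (Telaria,(((Cyaninus,Ichnilis),(Leptoodon,Ceration)),Leptoyx)).
The clade {Cyaninus, Ichnilis} is supported by VI: its derived state '1' occurs in exactly those taxa and in no other taxon (including the outgroup).

VI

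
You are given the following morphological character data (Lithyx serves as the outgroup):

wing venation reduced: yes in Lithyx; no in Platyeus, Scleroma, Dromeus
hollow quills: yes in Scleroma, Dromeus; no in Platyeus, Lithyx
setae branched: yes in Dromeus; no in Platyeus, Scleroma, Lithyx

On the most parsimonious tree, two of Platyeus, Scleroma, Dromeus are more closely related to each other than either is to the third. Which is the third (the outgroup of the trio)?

Platyeus

Character polarity is set by the outgroup: the derived state is whichever differs from the outgroup's state, so for wing venation reduced the derived state is 'no', and for the remaining characters it is 'yes'.
All ingroup taxa share the derived state 'no' for wing venation reduced; it defines the ingroup but does not resolve relationships within it.
Only Dromeus and Scleroma show the derived state 'yes' for hollow quills, supporting them as a clade.
setae branched: derived state 'yes' in Dromeus only — an autapomorphy, so it tells us nothing about relationships among taxa.
Most parsimonious ingroup topology: (Platyeus,(Scleroma,Dromeus)).
Dromeus and Scleroma share a more recent common ancestor with each other than either does with Platyeus, so Platyeus is the least closely related of the three.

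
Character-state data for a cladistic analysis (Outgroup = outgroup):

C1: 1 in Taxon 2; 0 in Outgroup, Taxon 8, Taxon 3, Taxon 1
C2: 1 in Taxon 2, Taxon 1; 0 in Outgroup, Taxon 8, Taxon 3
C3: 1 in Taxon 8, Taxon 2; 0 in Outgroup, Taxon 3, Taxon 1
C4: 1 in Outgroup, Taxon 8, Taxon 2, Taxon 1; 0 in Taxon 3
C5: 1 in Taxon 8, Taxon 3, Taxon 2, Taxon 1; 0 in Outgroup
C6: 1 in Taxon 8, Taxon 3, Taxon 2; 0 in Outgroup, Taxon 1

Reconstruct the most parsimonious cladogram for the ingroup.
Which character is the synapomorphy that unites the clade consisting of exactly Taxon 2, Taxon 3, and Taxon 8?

Character polarity is set by the outgroup: the derived state is whichever differs from the outgroup's state, so for C4 the derived state is '0', and for the remaining characters it is '1'.
C1: derived state '1' in Taxon 2 only — an autapomorphy, so it tells us nothing about relationships among taxa.
C2 groups Taxon 1 and Taxon 2, which is incompatible with the clades supported by the remaining characters; treating it as convergent (homoplasy) costs fewer steps than any alternative tree.
C3: derived state '1' in Taxon 2 and Taxon 8 only — synapomorphy for {Taxon 2, Taxon 8}.
C4 (derived state '0') is unique to Taxon 3 (autapomorphy; uninformative for grouping).
C5 (derived state '1') is shared by all ingroup taxa — unites the whole ingroup.
C6 (derived state '1') is shared by Taxon 2, Taxon 3, and Taxon 8 — a synapomorphy uniting that clade.
Most parsimonious ingroup topology: (((Taxon 8,Taxon 2),Taxon 3),Taxon 1).
The clade {Taxon 2, Taxon 3, Taxon 8} is supported by C6: its derived state '1' occurs in exactly those taxa and in no other taxon (including the outgroup).

C6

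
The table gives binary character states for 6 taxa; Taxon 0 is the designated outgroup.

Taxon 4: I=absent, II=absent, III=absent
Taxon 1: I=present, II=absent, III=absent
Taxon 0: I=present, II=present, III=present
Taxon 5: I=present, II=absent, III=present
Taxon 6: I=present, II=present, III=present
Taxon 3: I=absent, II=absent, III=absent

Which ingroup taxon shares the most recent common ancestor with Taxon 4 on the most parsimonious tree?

Taxon 3

The outgroup has state 'present' for every character, so 'absent' is the derived state throughout.
Only Taxon 3 and Taxon 4 show the derived state 'absent' for I, supporting them as a clade.
Only Taxon 1, Taxon 3, Taxon 4, and Taxon 5 show the derived state 'absent' for II, supporting them as a clade.
Only Taxon 1, Taxon 3, and Taxon 4 show the derived state 'absent' for III, supporting them as a clade.
Most parsimonious ingroup topology: ((((Taxon 4,Taxon 3),Taxon 1),Taxon 5),Taxon 6).
Taxon 4 and Taxon 3 form a cherry on this tree, so they are sister taxa.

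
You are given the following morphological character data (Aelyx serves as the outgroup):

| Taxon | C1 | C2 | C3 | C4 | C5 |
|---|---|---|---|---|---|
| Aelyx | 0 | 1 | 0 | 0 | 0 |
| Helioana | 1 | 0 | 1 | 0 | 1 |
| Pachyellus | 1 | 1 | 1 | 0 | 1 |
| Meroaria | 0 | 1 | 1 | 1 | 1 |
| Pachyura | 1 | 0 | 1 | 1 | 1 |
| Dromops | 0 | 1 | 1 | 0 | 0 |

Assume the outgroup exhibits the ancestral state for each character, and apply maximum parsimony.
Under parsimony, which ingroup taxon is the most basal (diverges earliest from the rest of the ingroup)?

Character polarity is set by the outgroup: the derived state is whichever differs from the outgroup's state, so for C2 the derived state is '0', and for the remaining characters it is '1'.
C1: derived state '1' in Helioana, Pachyellus, and Pachyura only — synapomorphy for {Helioana, Pachyellus, Pachyura}.
C2: derived state '0' in Helioana and Pachyura only — synapomorphy for {Helioana, Pachyura}.
C3 (derived state '1') is shared by all ingroup taxa — unites the whole ingroup.
C4 groups Meroaria and Pachyura, which is incompatible with the clades supported by the remaining characters; treating it as convergent (homoplasy) costs fewer steps than any alternative tree.
Only Helioana, Meroaria, Pachyellus, and Pachyura show the derived state '1' for C5, supporting them as a clade.
Most parsimonious ingroup topology: ((((Helioana,Pachyura),Pachyellus),Meroaria),Dromops).
Dromops is sister to the clade containing all other ingroup taxa, so it is the earliest-diverging (most basal) ingroup lineage.

Dromops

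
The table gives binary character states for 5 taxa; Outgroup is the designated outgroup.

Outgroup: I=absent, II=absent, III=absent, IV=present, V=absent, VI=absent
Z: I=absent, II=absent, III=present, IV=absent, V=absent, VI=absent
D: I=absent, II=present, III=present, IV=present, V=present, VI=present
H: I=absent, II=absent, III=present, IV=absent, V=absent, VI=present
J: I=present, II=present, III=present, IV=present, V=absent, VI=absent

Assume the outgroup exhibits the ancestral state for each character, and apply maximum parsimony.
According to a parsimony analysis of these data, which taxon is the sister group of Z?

Character polarity is set by the outgroup: the derived state is whichever differs from the outgroup's state, so for IV the derived state is 'absent', and for the remaining characters it is 'present'.
I (derived state 'present') is unique to J (autapomorphy; uninformative for grouping).
II (derived state 'present') is shared by D and J — a synapomorphy uniting that clade.
III (derived state 'present') is shared by all ingroup taxa — unites the whole ingroup.
IV: derived state 'absent' in H and Z only — synapomorphy for {H, Z}.
V (derived state 'present') is unique to D (autapomorphy; uninformative for grouping).
VI (state 'present') occurs in D and H but conflicts with the nesting implied by the other characters — most parsimoniously interpreted as homoplasy.
Most parsimonious ingroup topology: ((Z,H),(D,J)).
Z and H form a cherry on this tree, so they are sister taxa.

H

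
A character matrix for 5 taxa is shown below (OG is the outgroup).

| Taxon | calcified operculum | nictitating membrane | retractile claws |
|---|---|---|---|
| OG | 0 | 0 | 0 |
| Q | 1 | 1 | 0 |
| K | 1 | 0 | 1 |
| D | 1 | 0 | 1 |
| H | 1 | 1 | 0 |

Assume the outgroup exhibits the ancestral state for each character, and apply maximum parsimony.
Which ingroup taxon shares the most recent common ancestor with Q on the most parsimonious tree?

The outgroup has state '0' for every character, so '1' is the derived state throughout.
calcified operculum (derived state '1') is shared by all ingroup taxa — unites the whole ingroup.
nictitating membrane: derived state '1' in H and Q only — synapomorphy for {H, Q}.
retractile claws: derived state '1' in D and K only — synapomorphy for {D, K}.
Most parsimonious ingroup topology: ((Q,H),(K,D)).
Q and H form a cherry on this tree, so they are sister taxa.

H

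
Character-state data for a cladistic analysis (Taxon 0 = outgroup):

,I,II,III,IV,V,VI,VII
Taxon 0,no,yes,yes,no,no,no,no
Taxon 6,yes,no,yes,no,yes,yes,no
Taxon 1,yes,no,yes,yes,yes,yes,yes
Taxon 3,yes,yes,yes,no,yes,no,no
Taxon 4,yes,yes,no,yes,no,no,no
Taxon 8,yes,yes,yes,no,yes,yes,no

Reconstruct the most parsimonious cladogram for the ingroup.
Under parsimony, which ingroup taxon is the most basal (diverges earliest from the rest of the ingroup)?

Character polarity is set by the outgroup: the derived state is whichever differs from the outgroup's state, so for II, III the derived state is 'no', and for the remaining characters it is 'yes'.
I (derived state 'yes') is shared by all ingroup taxa — unites the whole ingroup.
II (derived state 'no') is shared by Taxon 1 and Taxon 6 — a synapomorphy uniting that clade.
III (derived state 'no') is unique to Taxon 4 (autapomorphy; uninformative for grouping).
IV (state 'yes') occurs in Taxon 1 and Taxon 4 but conflicts with the nesting implied by the other characters — most parsimoniously interpreted as homoplasy.
V: derived state 'yes' in Taxon 1, Taxon 3, Taxon 6, and Taxon 8 only — synapomorphy for {Taxon 1, Taxon 3, Taxon 6, Taxon 8}.
VI (derived state 'yes') is shared by Taxon 1, Taxon 6, and Taxon 8 — a synapomorphy uniting that clade.
VII: derived state 'yes' in Taxon 1 only — an autapomorphy, so it tells us nothing about relationships among taxa.
Most parsimonious ingroup topology: ((((Taxon 6,Taxon 1),Taxon 8),Taxon 3),Taxon 4).
Taxon 4 is sister to the clade containing all other ingroup taxa, so it is the earliest-diverging (most basal) ingroup lineage.

Taxon 4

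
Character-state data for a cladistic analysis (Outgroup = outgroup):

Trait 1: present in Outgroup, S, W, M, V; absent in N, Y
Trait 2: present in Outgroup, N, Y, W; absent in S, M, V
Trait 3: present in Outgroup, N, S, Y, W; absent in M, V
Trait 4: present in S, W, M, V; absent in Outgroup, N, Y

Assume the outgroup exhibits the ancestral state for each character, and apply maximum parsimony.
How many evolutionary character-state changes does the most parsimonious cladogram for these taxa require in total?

4

Character polarity is set by the outgroup: the derived state is whichever differs from the outgroup's state, so for Trait 1, Trait 2, Trait 3 the derived state is 'absent', and for the remaining characters it is 'present'.
Trait 1: derived state 'absent' in N and Y only — synapomorphy for {N, Y}.
Trait 2 (derived state 'absent') is shared by M, S, and V — a synapomorphy uniting that clade.
Only M and V show the derived state 'absent' for Trait 3, supporting them as a clade.
Trait 4 (derived state 'present') is shared by M, S, V, and W — a synapomorphy uniting that clade.
Most parsimonious ingroup topology: ((N,Y),((S,(M,V)),W)).
Changes per character on this tree: Trait 1: 1; Trait 2: 1; Trait 3: 1; Trait 4: 1.
Total = 4.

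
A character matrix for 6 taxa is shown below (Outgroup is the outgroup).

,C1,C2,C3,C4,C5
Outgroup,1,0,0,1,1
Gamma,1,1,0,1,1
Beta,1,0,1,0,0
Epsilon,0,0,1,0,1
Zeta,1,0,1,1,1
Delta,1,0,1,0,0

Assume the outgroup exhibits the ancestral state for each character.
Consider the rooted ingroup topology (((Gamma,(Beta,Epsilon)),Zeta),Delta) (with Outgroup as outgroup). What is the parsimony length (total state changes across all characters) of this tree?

8

Map each character onto (((Gamma,(Beta,Epsilon)),Zeta),Delta) (rooted by Outgroup) and count the minimum state changes it requires (Fitch parsimony):
C1: 1; C2: 1; C3: 2; C4: 2; C5: 2.
Total tree length = 8.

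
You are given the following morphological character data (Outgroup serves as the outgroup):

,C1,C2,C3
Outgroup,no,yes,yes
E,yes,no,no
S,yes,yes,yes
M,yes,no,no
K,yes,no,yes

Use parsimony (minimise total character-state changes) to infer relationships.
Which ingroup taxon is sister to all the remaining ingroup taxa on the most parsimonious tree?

Character polarity is set by the outgroup: the derived state is whichever differs from the outgroup's state, so for C2, C3 the derived state is 'no', and for the remaining characters it is 'yes'.
All ingroup taxa share the derived state 'yes' for C1; it defines the ingroup but does not resolve relationships within it.
C2: derived state 'no' in E, K, and M only — synapomorphy for {E, K, M}.
C3: derived state 'no' in E and M only — synapomorphy for {E, M}.
Most parsimonious ingroup topology: (((E,M),K),S).
S is sister to the clade containing all other ingroup taxa, so it is the earliest-diverging (most basal) ingroup lineage.

S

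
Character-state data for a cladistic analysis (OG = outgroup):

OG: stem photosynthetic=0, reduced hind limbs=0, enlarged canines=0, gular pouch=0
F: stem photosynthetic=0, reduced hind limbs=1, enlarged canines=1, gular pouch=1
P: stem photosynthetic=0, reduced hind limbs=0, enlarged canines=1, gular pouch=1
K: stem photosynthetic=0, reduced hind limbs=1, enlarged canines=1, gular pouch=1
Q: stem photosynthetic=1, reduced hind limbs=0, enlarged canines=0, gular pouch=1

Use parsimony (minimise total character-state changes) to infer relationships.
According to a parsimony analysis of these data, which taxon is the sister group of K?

F

The outgroup has state '0' for every character, so '1' is the derived state throughout.
stem photosynthetic (derived state '1') is unique to Q (autapomorphy; uninformative for grouping).
reduced hind limbs: derived state '1' in F and K only — synapomorphy for {F, K}.
enlarged canines (derived state '1') is shared by F, K, and P — a synapomorphy uniting that clade.
All ingroup taxa share the derived state '1' for gular pouch; it defines the ingroup but does not resolve relationships within it.
Most parsimonious ingroup topology: (((F,K),P),Q).
K and F form a cherry on this tree, so they are sister taxa.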